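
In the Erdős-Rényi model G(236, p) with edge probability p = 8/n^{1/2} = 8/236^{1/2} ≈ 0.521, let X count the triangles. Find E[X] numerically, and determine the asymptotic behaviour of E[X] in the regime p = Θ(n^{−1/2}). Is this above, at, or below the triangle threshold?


Number of potential triangles: C(236, 3) = 2162940.
Each occurs with probability p³ ≈ (0.521)³ ≈ 1.41222e-01.
By linearity: E[X] = C(236, 3)·p³ ≈ 2162940 · 1.41222e-01 ≈ 305454.430.
Since α = 1/2 < 1, p = c/n^{1/2} ≫ 1/n is above the triangle threshold p ~ 1/n. Asymptotically E[X] ~ (c³/6)·n^{3(1−α)} = (8³/6)·n^{1.5} → ∞; triangles are abundant w.h.p.

E[X] ≈ 305454.430; in regime p = Θ(1/n^{1/2}) E[X] diverges (above the triangle threshold p ~ 1/n).


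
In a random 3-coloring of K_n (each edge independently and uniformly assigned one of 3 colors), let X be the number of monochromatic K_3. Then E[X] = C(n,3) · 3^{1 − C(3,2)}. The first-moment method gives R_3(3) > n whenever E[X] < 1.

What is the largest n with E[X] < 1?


We need C(n, 3) · 3^{1 − 3} < 1, i.e. C(n, 3) < 3^{3 − 1} = 9.
Check values of n near the boundary:
  n = 3: C(3, 3) = 1; 1 < 9? YES
  n = 4: C(4, 3) = 4; 4 < 9? YES
  n = 5: C(5, 3) = 10; 10 < 9? NO
  n = 6: C(6, 3) = 20; 20 < 9? NO
  n = 7: C(7, 3) = 35; 35 < 9? NO
The largest n with C(n, 3) < 9 is n = 4 (where E[X] = 4/9 ≈ 0.444444). Hence R_3(3) > 4, i.e. R_3(3) ≥ 5.

Largest n = 4; hence R_3(3) > 4.


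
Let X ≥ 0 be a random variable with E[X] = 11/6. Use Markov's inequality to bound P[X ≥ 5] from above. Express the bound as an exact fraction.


μ = E[X] = 11/6, a = 5.
Markov: P[X ≥ 5] ≤ μ/a = (11/6)/5 = 11/30.
Numerically: ≈ 0.36667.
(Since a = 5 > μ = 1.83333, the bound 11/30 is < 1 and informative.)

P[X ≥ 5] ≤ 11/30 ≈ 0.36667.


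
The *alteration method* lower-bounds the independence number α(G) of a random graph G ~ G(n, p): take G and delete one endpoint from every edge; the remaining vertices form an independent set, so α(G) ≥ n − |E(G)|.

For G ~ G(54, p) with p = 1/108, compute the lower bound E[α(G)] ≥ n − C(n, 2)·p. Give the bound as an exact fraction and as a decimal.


E[|E(G)|] = C(54, 2)·p = 1431 · (1/108) = 53/4.
E[α(G)] ≥ n − E[|E(G)|] = 54 − 53/4 = 163/4.
Numerically: ≈ 40.750.
(This is only a lower bound; the true E[α(G)] may be larger.)

E[α(G)] ≥ 163/4 ≈ 40.750.


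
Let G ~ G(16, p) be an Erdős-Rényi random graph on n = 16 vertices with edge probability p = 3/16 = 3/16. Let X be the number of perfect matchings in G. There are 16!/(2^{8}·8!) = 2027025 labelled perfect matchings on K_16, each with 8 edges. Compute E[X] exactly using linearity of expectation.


K_16 has 16!/(2^{8}·8!) = 2027025 labelled perfect matchings.
For each such perfect matching H, let X_H = 1 if all 8 edges of H are present in G. Then P[X_H = 1] = p^{8} = (3/16)^{8} = 6561/4294967296.
Summing the indicators: E[X] = Σ_H E[X_H] = 2027025 · p^{8} = 2027025 · 6561/4294967296 = 13299311025/4294967296.
Numerically: E[X] ≈ 3.0965.

E[X] = 2027025 · (3/16)^{8} = 13299311025/4294967296 ≈ 3.0965.


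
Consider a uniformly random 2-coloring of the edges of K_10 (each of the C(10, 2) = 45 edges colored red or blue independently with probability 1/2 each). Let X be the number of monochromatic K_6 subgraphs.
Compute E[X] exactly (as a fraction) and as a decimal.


Let X = Σ_S X_S over the C(10, 6) = 210 subsets S of size 6, where X_S = 1 if the K_6 on S is monochromatic.
For a fixed S, the K_6 on S has C(6, 2) = 15 edges. P[all 15 edges red] = (1/2)^15, and likewise for blue, so P[monochromatic] = 2·(1/2)^15 = 2^{1 − 15} = 1/16384.
By linearity: E[X] = C(10, 6) · 2^{1 − 15} = 210 · 1/16384 = 105/8192.
Numerically: E[X] ≈ 0.013.

E[X] = C(10,6)·2^(1−C(6,2)) = 105/8192 ≈ 0.013.


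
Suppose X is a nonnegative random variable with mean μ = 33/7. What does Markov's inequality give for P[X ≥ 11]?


μ = E[X] = 33/7, a = 11.
Markov: P[X ≥ 11] ≤ μ/a = (33/7)/11 = 3/7.
Numerically: ≈ 0.429.
(Since a = 11 > μ = 4.714, the bound 3/7 is < 1 and informative.)

P[X ≥ 11] ≤ 3/7 ≈ 0.429.


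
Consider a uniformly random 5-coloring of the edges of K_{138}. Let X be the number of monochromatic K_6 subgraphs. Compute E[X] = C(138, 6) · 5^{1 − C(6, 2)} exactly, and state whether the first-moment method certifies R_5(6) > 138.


E[X] = C(138, 6) · 5^{1 − 15} = 8592039666 · 5^{−14} = 8592039666/6103515625.
As a reduced fraction: E[X] = 8592039666/6103515625 ≈ 1.4077.
Is E[X] < 1? NO.
Since E[X] ≥ 1, the first-moment bound is inconclusive at n = 138; it does NOT by itself certify R_5(6) > 138.

E[X] = 8592039666/6103515625 ≈ 1.4077; E[X] ≥ 1; first-moment method inconclusive here.


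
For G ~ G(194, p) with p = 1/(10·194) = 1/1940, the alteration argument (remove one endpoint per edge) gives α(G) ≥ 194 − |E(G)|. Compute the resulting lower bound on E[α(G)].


E[|E(G)|] = C(194, 2)·p = 18721 · (1/1940) = 193/20.
E[α(G)] ≥ n − E[|E(G)|] = 194 − 193/20 = 3687/20.
Numerically: ≈ 184.350.
(This is only a lower bound; the true E[α(G)] may be larger.)

E[α(G)] ≥ 3687/20 ≈ 184.350.


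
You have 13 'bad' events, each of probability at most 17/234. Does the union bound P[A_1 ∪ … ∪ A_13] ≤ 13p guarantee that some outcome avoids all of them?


Union bound: P[∪_{i=1}^{13} A_i] ≤ Σ_i P[A_i] ≤ 13·p = 13·(17/234) = 17/18.
Numerically: 17/18 ≈ 0.94444.
Is 17/18 < 1? YES.
Since P[∪ A_i] ≤ 17/18 < 1, the complement has P[∩ A_i^c] ≥ 1 − 17/18 = 1/18 > 0, so some outcome avoids every A_i.

13·p = 17/18 ≈ 0.94444; existence CERTIFIED by the union bound.


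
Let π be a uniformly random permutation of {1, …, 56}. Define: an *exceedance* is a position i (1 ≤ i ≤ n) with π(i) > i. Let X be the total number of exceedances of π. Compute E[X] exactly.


Write X = Σ_{i=1}^{56} X_i, where X_i = 1_{π(i) > i}.
For each fixed i, π(i) is uniform over {1, …, 56} (marginal of a uniform permutation), so P[π(i) > i] = (n − i)/n. Summing: Σ_{i=1}^{56} (n − i)/n = (0 + 1 + … + 55)/56 = 56(56 − 1)/(2·56) = (56 − 1)/2.
Hence E[X] = Σ_{i=1}^{56} (56 − i)/56 = 55/2 ≈ 27.500000.

E[X] = 55/2 = 27.500000.


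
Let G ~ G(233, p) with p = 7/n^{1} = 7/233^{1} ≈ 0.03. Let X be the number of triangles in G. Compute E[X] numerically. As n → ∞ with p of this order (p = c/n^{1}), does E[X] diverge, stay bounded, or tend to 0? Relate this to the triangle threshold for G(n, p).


Number of potential triangles: C(233, 3) = 2081156.
Each occurs with probability p³ ≈ (0.03)³ ≈ 2.71160e-05.
By linearity: E[X] = C(233, 3)·p³ ≈ 2081156 · 2.71160e-05 ≈ 56.433.
Here α = 1, so p = 7/n is exactly at the triangle threshold p ~ 1/n. Asymptotically E[X] → c³/6 = 7³/6 = 343/6 ≈ 57.167, a bounded constant. In this regime the triangle count is asymptotically Poisson(c³/6).

E[X] ≈ 56.433; in regime p = Θ(1/n^{1}) E[X] stays bounded (at the triangle threshold p ~ 1/n).


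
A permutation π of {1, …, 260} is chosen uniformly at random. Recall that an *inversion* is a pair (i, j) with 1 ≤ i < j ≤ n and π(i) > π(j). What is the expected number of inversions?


Write X = Σ X_I over the C(260, 2) = 33670 pairs i < j, with X_I the indicator of one inversion.
There are 33670 indicators.
For each fixed pair i < j, the values π(i) and π(j) are two distinct elements of {1, …, 260} in uniformly random order; by symmetry P[π(i) > π(j)] = 1/2.
By linearity: E[X] = 33670 · (1/2) = C(260, 2) · (1/2) = 33670/2 = 16835 ≈ 16835.00000.

E[X] = 16835 = 16835.00000.


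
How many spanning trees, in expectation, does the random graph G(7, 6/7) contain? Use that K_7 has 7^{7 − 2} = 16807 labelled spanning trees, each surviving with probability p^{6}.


K_7 has 7^{7 − 2} = 16807 labelled spanning trees.
For each such spanning tree H, let X_H = 1 if all 6 edges of H are present in G. Then P[X_H = 1] = p^{6} = (6/7)^{6} = 46656/117649.
Summing the indicators: E[X] = Σ_H E[X_H] = 16807 · p^{6} = 16807 · 46656/117649 = 46656/7.
Numerically: E[X] ≈ 6665.14.

E[X] = 16807 · (6/7)^{6} = 46656/7 ≈ 6665.14.


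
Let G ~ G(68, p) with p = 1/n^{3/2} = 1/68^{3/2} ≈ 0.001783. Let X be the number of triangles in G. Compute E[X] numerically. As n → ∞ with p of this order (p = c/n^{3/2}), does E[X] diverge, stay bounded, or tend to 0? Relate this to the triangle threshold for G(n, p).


Number of potential triangles: C(68, 3) = 50116.
Each occurs with probability p³ ≈ (0.001783)³ ≈ 5.671656e-09.
By linearity: E[X] = C(68, 3)·p³ ≈ 50116 · 5.671656e-09 ≈ 0.0003.
Since α = 3/2 > 1, p = c/n^{3/2} = o(1/n) is below the triangle threshold p ~ 1/n. Asymptotically E[X] ~ (c³/6)·n^{3(1−α)} = (1³/6)·n^{-1.5} → 0, so by Markov's inequality G has no triangles w.h.p.

E[X] ≈ 0.0003; in regime p = Θ(1/n^{3/2}) E[X] tends to 0 (below the triangle threshold p ~ 1/n).


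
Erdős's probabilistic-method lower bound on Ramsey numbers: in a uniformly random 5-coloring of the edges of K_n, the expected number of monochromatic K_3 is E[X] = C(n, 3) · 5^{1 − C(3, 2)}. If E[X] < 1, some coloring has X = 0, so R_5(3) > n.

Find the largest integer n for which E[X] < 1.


We need C(n, 3) · 5^{1 − 3} < 1, i.e. C(n, 3) < 5^{3 − 1} = 25.
Check values of n near the boundary:
  n = 4: C(4, 3) = 4; 4 < 25? YES
  n = 5: C(5, 3) = 10; 10 < 25? YES
  n = 6: C(6, 3) = 20; 20 < 25? YES
  n = 7: C(7, 3) = 35; 35 < 25? NO
  n = 8: C(8, 3) = 56; 56 < 25? NO
The largest n with C(n, 3) < 25 is n = 6 (where E[X] = 4/5 ≈ 0.8000000). Hence R_5(3) > 6, i.e. R_5(3) ≥ 7.

Largest n = 6; hence R_5(3) > 6.


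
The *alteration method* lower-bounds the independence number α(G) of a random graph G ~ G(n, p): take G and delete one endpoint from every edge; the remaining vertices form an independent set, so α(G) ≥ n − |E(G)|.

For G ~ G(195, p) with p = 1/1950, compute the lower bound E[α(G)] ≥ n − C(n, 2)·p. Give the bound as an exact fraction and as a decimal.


E[|E(G)|] = C(195, 2)·p = 18915 · (1/1950) = 97/10.
E[α(G)] ≥ n − E[|E(G)|] = 195 − 97/10 = 1853/10.
Numerically: ≈ 185.300.
(This is only a lower bound; the true E[α(G)] may be larger.)

E[α(G)] ≥ 1853/10 ≈ 185.300.


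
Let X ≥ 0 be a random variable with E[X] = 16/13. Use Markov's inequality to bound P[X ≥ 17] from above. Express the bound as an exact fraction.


μ = E[X] = 16/13, a = 17.
Markov: P[X ≥ 17] ≤ μ/a = (16/13)/17 = 16/221.
Numerically: ≈ 0.072398.
(Since a = 17 > μ = 1.230769, the bound 16/221 is < 1 and informative.)

P[X ≥ 17] ≤ 16/221 ≈ 0.072398.


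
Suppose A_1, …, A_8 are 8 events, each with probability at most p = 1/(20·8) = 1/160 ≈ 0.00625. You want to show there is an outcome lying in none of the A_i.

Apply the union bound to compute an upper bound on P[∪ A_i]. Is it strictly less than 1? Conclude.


Union bound: P[∪_{i=1}^{8} A_i] ≤ Σ_i P[A_i] ≤ 8·p = 8·(1/160) = 1/20.
Numerically: 1/20 ≈ 0.05000.
Is 1/20 < 1? YES.
Since P[∪ A_i] ≤ 1/20 < 1, the complement has P[∩ A_i^c] ≥ 1 − 1/20 = 19/20 > 0, so some outcome avoids every A_i.

8·p = 1/20 ≈ 0.05000; existence CERTIFIED by the union bound.


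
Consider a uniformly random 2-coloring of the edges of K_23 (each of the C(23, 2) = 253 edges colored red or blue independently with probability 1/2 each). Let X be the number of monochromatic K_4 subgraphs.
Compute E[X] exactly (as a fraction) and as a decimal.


Let X = Σ_S X_S over the C(23, 4) = 8855 subsets S of size 4, where X_S = 1 if the K_4 on S is monochromatic.
For a fixed S, the K_4 on S has C(4, 2) = 6 edges. P[all 6 edges red] = (1/2)^6, and likewise for blue, so P[monochromatic] = 2·(1/2)^6 = 2^{1 − 6} = 1/32.
Summing: E[X] = C(23, 4) · 2^{1 − 6} = 8855 · 1/32 = 8855/32.
Numerically: E[X] ≈ 276.71875.

E[X] = C(23,4)·2^(1−C(4,2)) = 8855/32 ≈ 276.71875.


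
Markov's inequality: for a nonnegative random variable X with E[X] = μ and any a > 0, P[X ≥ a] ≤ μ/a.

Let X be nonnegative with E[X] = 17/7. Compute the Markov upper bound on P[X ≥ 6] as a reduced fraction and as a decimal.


μ = E[X] = 17/7, a = 6.
Markov: P[X ≥ 6] ≤ μ/a = (17/7)/6 = 17/42.
Numerically: ≈ 0.4048.
(Since a = 6 > μ = 2.4286, the bound 17/42 is < 1 and informative.)

P[X ≥ 6] ≤ 17/42 ≈ 0.4048.


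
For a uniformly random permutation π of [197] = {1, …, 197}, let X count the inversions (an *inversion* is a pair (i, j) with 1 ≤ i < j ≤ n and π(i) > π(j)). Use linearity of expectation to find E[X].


Write X = Σ X_I over the C(197, 2) = 19306 pairs i < j, with X_I the indicator of one inversion.
There are 19306 indicators.
For each fixed pair i < j, the values π(i) and π(j) are two distinct elements of {1, …, 197} in uniformly random order; by symmetry P[π(i) > π(j)] = 1/2.
By linearity: E[X] = 19306 · (1/2) = C(197, 2) · (1/2) = 19306/2 = 9653 ≈ 9653.0000.

E[X] = 9653 = 9653.0000.


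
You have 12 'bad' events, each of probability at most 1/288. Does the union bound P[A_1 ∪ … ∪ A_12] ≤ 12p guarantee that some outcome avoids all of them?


Union bound: P[∪_{i=1}^{12} A_i] ≤ Σ_i P[A_i] ≤ 12·p = 12·(1/288) = 1/24.
Numerically: 1/24 ≈ 0.04167.
Is 1/24 < 1? YES.
Since P[∪ A_i] ≤ 1/24 < 1, the complement has P[∩ A_i^c] ≥ 1 − 1/24 = 23/24 > 0, so some outcome avoids every A_i.

12·p = 1/24 ≈ 0.04167; existence CERTIFIED by the union bound.


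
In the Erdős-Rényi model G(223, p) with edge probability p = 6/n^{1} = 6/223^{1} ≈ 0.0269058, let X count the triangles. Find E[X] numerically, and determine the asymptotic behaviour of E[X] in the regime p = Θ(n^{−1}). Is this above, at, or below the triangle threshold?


Number of potential triangles: C(223, 3) = 1823471.
Each occurs with probability p³ ≈ (0.0269058)³ ≈ 1.94777668e-05.
By linearity: E[X] = C(223, 3)·p³ ≈ 1823471 · 1.94777668e-05 ≈ 35.517143.
Here α = 1, so p = 6/n is exactly at the triangle threshold p ~ 1/n. Asymptotically E[X] → c³/6 = 6³/6 = 36 ≈ 36.000000, a bounded constant. In this regime the triangle count is asymptotically Poisson(c³/6).

E[X] ≈ 35.517143; in regime p = Θ(1/n^{1}) E[X] stays bounded (at the triangle threshold p ~ 1/n).


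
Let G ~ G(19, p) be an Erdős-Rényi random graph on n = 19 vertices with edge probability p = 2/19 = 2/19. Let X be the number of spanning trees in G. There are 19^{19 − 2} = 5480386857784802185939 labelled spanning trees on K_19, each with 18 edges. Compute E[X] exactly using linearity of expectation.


K_19 has 19^{19 − 2} = 5480386857784802185939 labelled spanning trees.
For each such spanning tree H, let X_H = 1 if all 18 edges of H are present in G. Then P[X_H = 1] = p^{18} = (2/19)^{18} = 262144/104127350297911241532841.
By linearity of expectation: E[X] = Σ_H E[X_H] = 5480386857784802185939 · p^{18} = 5480386857784802185939 · 262144/104127350297911241532841 = 262144/19.
Numerically: E[X] ≈ 1.38e+04.

E[X] = 5480386857784802185939 · (2/19)^{18} = 262144/19 ≈ 1.38e+04.


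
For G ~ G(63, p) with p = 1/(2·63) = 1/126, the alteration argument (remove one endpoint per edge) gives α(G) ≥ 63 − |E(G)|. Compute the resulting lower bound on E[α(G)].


E[|E(G)|] = C(63, 2)·p = 1953 · (1/126) = 31/2.
E[α(G)] ≥ n − E[|E(G)|] = 63 − 31/2 = 95/2.
Numerically: ≈ 47.500.
(This is only a lower bound; the true E[α(G)] may be larger.)

E[α(G)] ≥ 95/2 ≈ 47.500.


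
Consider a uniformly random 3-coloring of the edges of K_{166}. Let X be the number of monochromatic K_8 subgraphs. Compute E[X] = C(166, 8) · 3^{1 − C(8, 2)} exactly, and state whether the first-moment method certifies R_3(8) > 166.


E[X] = C(166, 8) · 3^{1 − 28} = 12049276177620 · 3^{−27} = 12049276177620/7625597484987.
As a reduced fraction: E[X] = 148756496020/94143178827 ≈ 1.580109.
Is E[X] < 1? NO.
Since E[X] ≥ 1, the first-moment bound is inconclusive at n = 166; it does NOT by itself certify R_3(8) > 166.

E[X] = 148756496020/94143178827 ≈ 1.580109; E[X] ≥ 1; first-moment method inconclusive here.


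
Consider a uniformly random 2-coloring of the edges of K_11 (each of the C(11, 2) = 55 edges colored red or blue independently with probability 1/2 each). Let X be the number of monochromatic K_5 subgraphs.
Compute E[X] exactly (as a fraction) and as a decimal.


Let X = Σ_S X_S over the C(11, 5) = 462 subsets S of size 5, where X_S = 1 if the K_5 on S is monochromatic.
For a fixed S, the K_5 on S has C(5, 2) = 10 edges. P[all 10 edges red] = (1/2)^10, and likewise for blue, so P[monochromatic] = 2·(1/2)^10 = 2^{1 − 10} = 1/512.
Summing: E[X] = C(11, 5) · 2^{1 − 10} = 462 · 1/512 = 231/256.
Numerically: E[X] ≈ 0.9023.

E[X] = C(11,5)·2^(1−C(5,2)) = 231/256 ≈ 0.9023.


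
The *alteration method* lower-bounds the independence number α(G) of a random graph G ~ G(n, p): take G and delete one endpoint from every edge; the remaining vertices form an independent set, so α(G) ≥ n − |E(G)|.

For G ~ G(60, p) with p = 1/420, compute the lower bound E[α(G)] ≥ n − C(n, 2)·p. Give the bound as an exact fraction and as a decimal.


E[|E(G)|] = C(60, 2)·p = 1770 · (1/420) = 59/14.
E[α(G)] ≥ n − E[|E(G)|] = 60 − 59/14 = 781/14.
Numerically: ≈ 55.78571.
(This is only a lower bound; the true E[α(G)] may be larger.)

E[α(G)] ≥ 781/14 ≈ 55.78571.


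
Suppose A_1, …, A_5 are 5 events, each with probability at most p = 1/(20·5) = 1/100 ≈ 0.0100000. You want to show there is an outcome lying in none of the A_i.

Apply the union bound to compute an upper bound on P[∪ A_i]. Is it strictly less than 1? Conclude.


Union bound: P[∪_{i=1}^{5} A_i] ≤ Σ_i P[A_i] ≤ 5·p = 5·(1/100) = 1/20.
Numerically: 1/20 ≈ 0.0500000.
Is 1/20 < 1? YES.
Since P[∪ A_i] ≤ 1/20 < 1, the complement has P[∩ A_i^c] ≥ 1 − 1/20 = 19/20 > 0, so some outcome avoids every A_i.

5·p = 1/20 ≈ 0.0500000; existence CERTIFIED by the union bound.


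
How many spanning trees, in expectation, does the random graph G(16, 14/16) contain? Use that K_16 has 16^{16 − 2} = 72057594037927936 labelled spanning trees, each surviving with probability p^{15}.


K_16 has 16^{16 − 2} = 72057594037927936 labelled spanning trees.
For each such spanning tree H, let X_H = 1 if all 15 edges of H are present in G. Then P[X_H = 1] = p^{15} = (7/8)^{15} = 4747561509943/35184372088832.
Summing the indicators: E[X] = Σ_H E[X_H] = 72057594037927936 · p^{15} = 72057594037927936 · 4747561509943/35184372088832 = 9723005972363264.
Numerically: E[X] ≈ 9.723e+15.

E[X] = 72057594037927936 · (7/8)^{15} = 9723005972363264 ≈ 9.723e+15.


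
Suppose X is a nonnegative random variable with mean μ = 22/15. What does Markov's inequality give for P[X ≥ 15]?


μ = E[X] = 22/15, a = 15.
Markov: P[X ≥ 15] ≤ μ/a = (22/15)/15 = 22/225.
Numerically: ≈ 0.0978.
(Since a = 15 > μ = 1.4667, the bound 22/225 is < 1 and informative.)

P[X ≥ 15] ≤ 22/225 ≈ 0.0978.


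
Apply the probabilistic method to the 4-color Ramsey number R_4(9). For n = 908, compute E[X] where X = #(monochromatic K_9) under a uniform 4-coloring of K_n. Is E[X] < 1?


E[X] = C(908, 9) · 4^{1 − 36} = 1111058428637338083100 · 4^{−35} = 1111058428637338083100/1180591620717411303424.
As a reduced fraction: E[X] = 277764607159334520775/295147905179352825856 ≈ 0.94110.
Is E[X] < 1? YES.
Since E[X] < 1, there exists a 4-coloring of K_{908} with no monochromatic K_9; hence R_4(9) > 908.

E[X] = 277764607159334520775/295147905179352825856 ≈ 0.94110; E[X] < 1, so R_4(9) > 908.


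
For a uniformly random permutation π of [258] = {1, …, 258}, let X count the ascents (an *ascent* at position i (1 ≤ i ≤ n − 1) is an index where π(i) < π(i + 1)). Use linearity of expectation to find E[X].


Write X = Σ X_I over i = 1, …, 257, with X_I the indicator of one ascent.
There are 257 indicators.
For each fixed i, the pair (π(i), π(i+1)) is a uniformly random ordered pair of distinct values from {1, …, 258}; by symmetry P[π(i) < π(i+1)] = 1/2.
By linearity: E[X] = 257 · (1/2) = (258 − 1) · (1/2) = 257/2 ≈ 128.500000.

E[X] = 257/2 = 128.500000.


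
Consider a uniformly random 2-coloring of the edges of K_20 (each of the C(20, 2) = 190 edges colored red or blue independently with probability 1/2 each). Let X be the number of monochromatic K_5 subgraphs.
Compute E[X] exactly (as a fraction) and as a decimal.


Let X = Σ_S X_S over the C(20, 5) = 15504 subsets S of size 5, where X_S = 1 if the K_5 on S is monochromatic.
For a fixed S, the K_5 on S has C(5, 2) = 10 edges. P[all 10 edges red] = (1/2)^10, and likewise for blue, so P[monochromatic] = 2·(1/2)^10 = 2^{1 − 10} = 1/512.
By linearity of expectation: E[X] = C(20, 5) · 2^{1 − 10} = 15504 · 1/512 = 969/32.
Numerically: E[X] ≈ 30.2812.

E[X] = C(20,5)·2^(1−C(5,2)) = 969/32 ≈ 30.2812.


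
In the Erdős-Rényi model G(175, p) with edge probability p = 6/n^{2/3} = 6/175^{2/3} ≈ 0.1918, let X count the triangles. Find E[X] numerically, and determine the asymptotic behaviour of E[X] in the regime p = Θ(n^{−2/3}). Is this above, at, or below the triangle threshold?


Number of potential triangles: C(175, 3) = 877975.
Each occurs with probability p³ ≈ (0.1918)³ ≈ 7.053061e-03.
By linearity: E[X] = C(175, 3)·p³ ≈ 877975 · 7.053061e-03 ≈ 6192.4114.
Since α = 2/3 < 1, p = c/n^{2/3} ≫ 1/n is above the triangle threshold p ~ 1/n. Asymptotically E[X] ~ (c³/6)·n^{3(1−α)} = (6³/6)·n^{1} → ∞; triangles are abundant w.h.p.

E[X] ≈ 6192.4114; in regime p = Θ(1/n^{2/3}) E[X] diverges (above the triangle threshold p ~ 1/n).


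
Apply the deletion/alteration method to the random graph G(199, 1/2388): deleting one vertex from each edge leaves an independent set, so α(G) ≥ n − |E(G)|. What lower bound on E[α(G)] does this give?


E[|E(G)|] = C(199, 2)·p = 19701 · (1/2388) = 33/4.
E[α(G)] ≥ n − E[|E(G)|] = 199 − 33/4 = 763/4.
Numerically: ≈ 190.750000.
(This is only a lower bound; the true E[α(G)] may be larger.)

E[α(G)] ≥ 763/4 ≈ 190.750000.


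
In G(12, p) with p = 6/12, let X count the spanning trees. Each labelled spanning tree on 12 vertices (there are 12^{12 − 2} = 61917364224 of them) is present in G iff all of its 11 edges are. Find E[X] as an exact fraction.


K_12 has 12^{12 − 2} = 61917364224 labelled spanning trees.
For each such spanning tree H, let X_H = 1 if all 11 edges of H are present in G. Then P[X_H = 1] = p^{11} = (1/2)^{11} = 1/2048.
By linearity: E[X] = Σ_H E[X_H] = 61917364224 · p^{11} = 61917364224 · 1/2048 = 30233088.
Numerically: E[X] ≈ 3.02e+07.

E[X] = 61917364224 · (1/2)^{11} = 30233088 ≈ 3.02e+07.


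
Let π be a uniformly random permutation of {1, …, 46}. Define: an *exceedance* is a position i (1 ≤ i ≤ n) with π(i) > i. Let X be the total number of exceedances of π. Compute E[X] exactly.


Write X = Σ_{i=1}^{46} X_i, where X_i = 1_{π(i) > i}.
For each fixed i, π(i) is uniform over {1, …, 46} (marginal of a uniform permutation), so P[π(i) > i] = (n − i)/n. Summing: Σ_{i=1}^{46} (n − i)/n = (0 + 1 + … + 45)/46 = 46(46 − 1)/(2·46) = (46 − 1)/2.
Hence E[X] = Σ_{i=1}^{46} (46 − i)/46 = 45/2 ≈ 22.500000.

E[X] = 45/2 = 22.500000.


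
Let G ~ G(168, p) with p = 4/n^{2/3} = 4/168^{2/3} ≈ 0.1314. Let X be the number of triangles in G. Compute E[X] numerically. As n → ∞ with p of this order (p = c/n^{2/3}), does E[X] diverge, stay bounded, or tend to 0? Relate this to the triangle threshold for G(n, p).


Number of potential triangles: C(168, 3) = 776216.
Each occurs with probability p³ ≈ (0.1314)³ ≈ 2.267574e-03.
By linearity: E[X] = C(168, 3)·p³ ≈ 776216 · 2.267574e-03 ≈ 1760.1270.
Since α = 2/3 < 1, p = c/n^{2/3} ≫ 1/n is above the triangle threshold p ~ 1/n. Asymptotically E[X] ~ (c³/6)·n^{3(1−α)} = (4³/6)·n^{1} → ∞; triangles are abundant w.h.p.

E[X] ≈ 1760.1270; in regime p = Θ(1/n^{2/3}) E[X] diverges (above the triangle threshold p ~ 1/n).


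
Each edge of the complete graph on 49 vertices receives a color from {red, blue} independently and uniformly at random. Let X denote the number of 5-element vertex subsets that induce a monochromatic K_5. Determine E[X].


Let X = Σ_S X_S over the C(49, 5) = 1906884 subsets S of size 5, where X_S = 1 if the K_5 on S is monochromatic.
For a fixed S, the K_5 on S has C(5, 2) = 10 edges. P[all 10 edges red] = (1/2)^10, and likewise for blue, so P[monochromatic] = 2·(1/2)^10 = 2^{1 − 10} = 1/512.
Summing: E[X] = C(49, 5) · 2^{1 − 10} = 1906884 · 1/512 = 476721/128.
Numerically: E[X] ≈ 3724.3828.

E[X] = C(49,5)·2^(1−C(5,2)) = 476721/128 ≈ 3724.3828.


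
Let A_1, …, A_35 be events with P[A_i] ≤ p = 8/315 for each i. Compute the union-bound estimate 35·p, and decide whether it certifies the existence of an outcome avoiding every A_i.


Union bound: P[∪_{i=1}^{35} A_i] ≤ Σ_i P[A_i] ≤ 35·p = 35·(8/315) = 8/9.
Numerically: 8/9 ≈ 0.8888889.
Is 8/9 < 1? YES.
Since P[∪ A_i] ≤ 8/9 < 1, the complement has P[∩ A_i^c] ≥ 1 − 8/9 = 1/9 > 0, so some outcome avoids every A_i.

35·p = 8/9 ≈ 0.8888889; existence CERTIFIED by the union bound.


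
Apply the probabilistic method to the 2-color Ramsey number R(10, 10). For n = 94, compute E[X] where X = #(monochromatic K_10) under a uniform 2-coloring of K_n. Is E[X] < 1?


E[X] = C(94, 10) · 2^{1 − 45} = 9041256841903 · 2^{−44} = 9041256841903/17592186044416.
As a reduced fraction: E[X] = 9041256841903/17592186044416 ≈ 0.5139.
Is E[X] < 1? YES.
Since E[X] < 1, there exists a 2-coloring of K_{94} with no monochromatic K_10; hence R(10, 10) > 94.

E[X] = 9041256841903/17592186044416 ≈ 0.5139; E[X] < 1, so R(10, 10) > 94.


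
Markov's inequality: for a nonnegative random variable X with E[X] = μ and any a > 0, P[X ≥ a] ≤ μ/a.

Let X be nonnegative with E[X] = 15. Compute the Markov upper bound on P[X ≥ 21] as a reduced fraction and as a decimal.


μ = E[X] = 15, a = 21.
Markov: P[X ≥ 21] ≤ μ/a = (15)/21 = 5/7.
Numerically: ≈ 0.7143.
(Since a = 21 > μ = 15.0000, the bound 5/7 is < 1 and informative.)

P[X ≥ 21] ≤ 5/7 ≈ 0.7143.


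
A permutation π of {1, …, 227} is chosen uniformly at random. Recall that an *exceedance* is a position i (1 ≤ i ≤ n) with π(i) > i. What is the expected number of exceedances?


Write X = Σ_{i=1}^{227} X_i, where X_i = 1_{π(i) > i}.
For each fixed i, π(i) is uniform over {1, …, 227} (marginal of a uniform permutation), so P[π(i) > i] = (n − i)/n. Summing: Σ_{i=1}^{227} (n − i)/n = (0 + 1 + … + 226)/227 = 227(227 − 1)/(2·227) = (227 − 1)/2.
Hence E[X] = Σ_{i=1}^{227} (227 − i)/227 = 113 ≈ 113.00000.

E[X] = 113 = 113.00000.


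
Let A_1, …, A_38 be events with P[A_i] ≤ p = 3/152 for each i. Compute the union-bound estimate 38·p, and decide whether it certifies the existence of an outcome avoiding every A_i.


Union bound: P[∪_{i=1}^{38} A_i] ≤ Σ_i P[A_i] ≤ 38·p = 38·(3/152) = 3/4.
Numerically: 3/4 ≈ 0.7500.
Is 3/4 < 1? YES.
Since P[∪ A_i] ≤ 3/4 < 1, the complement has P[∩ A_i^c] ≥ 1 − 3/4 = 1/4 > 0, so some outcome avoids every A_i.

38·p = 3/4 ≈ 0.7500; existence CERTIFIED by the union bound.


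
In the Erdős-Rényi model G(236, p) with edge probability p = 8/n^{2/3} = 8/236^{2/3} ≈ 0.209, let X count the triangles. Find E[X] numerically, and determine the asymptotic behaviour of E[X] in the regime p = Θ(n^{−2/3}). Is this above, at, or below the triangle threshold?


Number of potential triangles: C(236, 3) = 2162940.
Each occurs with probability p³ ≈ (0.209)³ ≈ 9.19276e-03.
By linearity: E[X] = C(236, 3)·p³ ≈ 2162940 · 9.19276e-03 ≈ 19883.390.
Since α = 2/3 < 1, p = c/n^{2/3} ≫ 1/n is above the triangle threshold p ~ 1/n. Asymptotically E[X] ~ (c³/6)·n^{3(1−α)} = (8³/6)·n^{1} → ∞; triangles are abundant w.h.p.

E[X] ≈ 19883.390; in regime p = Θ(1/n^{2/3}) E[X] diverges (above the triangle threshold p ~ 1/n).


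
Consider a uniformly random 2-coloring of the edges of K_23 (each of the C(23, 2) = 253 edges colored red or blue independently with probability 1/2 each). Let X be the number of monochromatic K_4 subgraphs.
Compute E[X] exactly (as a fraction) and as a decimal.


Let X = Σ_S X_S over the C(23, 4) = 8855 subsets S of size 4, where X_S = 1 if the K_4 on S is monochromatic.
For a fixed S, the K_4 on S has C(4, 2) = 6 edges. P[all 6 edges red] = (1/2)^6, and likewise for blue, so P[monochromatic] = 2·(1/2)^6 = 2^{1 − 6} = 1/32.
Summing: E[X] = C(23, 4) · 2^{1 − 6} = 8855 · 1/32 = 8855/32.
Numerically: E[X] ≈ 276.7188.

E[X] = C(23,4)·2^(1−C(4,2)) = 8855/32 ≈ 276.7188.


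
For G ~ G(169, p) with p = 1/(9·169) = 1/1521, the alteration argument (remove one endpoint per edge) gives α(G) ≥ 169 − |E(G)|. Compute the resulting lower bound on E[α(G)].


E[|E(G)|] = C(169, 2)·p = 14196 · (1/1521) = 28/3.
E[α(G)] ≥ n − E[|E(G)|] = 169 − 28/3 = 479/3.
Numerically: ≈ 159.6667.
(This is only a lower bound; the true E[α(G)] may be larger.)

E[α(G)] ≥ 479/3 ≈ 159.6667.


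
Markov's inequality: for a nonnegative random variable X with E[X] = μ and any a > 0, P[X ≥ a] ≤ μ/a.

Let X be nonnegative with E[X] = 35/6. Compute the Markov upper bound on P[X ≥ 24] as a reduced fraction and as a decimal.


μ = E[X] = 35/6, a = 24.
Markov: P[X ≥ 24] ≤ μ/a = (35/6)/24 = 35/144.
Numerically: ≈ 0.2431.
(Since a = 24 > μ = 5.8333, the bound 35/144 is < 1 and informative.)

P[X ≥ 24] ≤ 35/144 ≈ 0.2431.


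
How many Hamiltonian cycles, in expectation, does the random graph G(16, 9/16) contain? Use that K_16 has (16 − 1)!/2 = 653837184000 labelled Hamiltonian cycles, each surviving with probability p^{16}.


K_16 has (16 − 1)!/2 = 653837184000 labelled Hamiltonian cycles.
For each such Hamiltonian cycle H, let X_H = 1 if all 16 edges of H are present in G. Then P[X_H = 1] = p^{16} = (9/16)^{16} = 1853020188851841/18446744073709551616.
By linearity of expectation: E[X] = Σ_H E[X_H] = 653837184000 · p^{16} = 653837184000 · 1853020188851841/18446744073709551616 = 1183177248216831945952875/18014398509481984.
Numerically: E[X] ≈ 6.57e+07.

E[X] = 653837184000 · (9/16)^{16} = 1183177248216831945952875/18014398509481984 ≈ 6.57e+07.


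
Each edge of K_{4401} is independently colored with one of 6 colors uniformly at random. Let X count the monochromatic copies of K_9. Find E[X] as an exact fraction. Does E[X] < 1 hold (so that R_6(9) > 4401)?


E[X] = C(4401, 9) · 6^{1 − 36} = 1692951372410676096134752050 · 6^{−35} = 1692951372410676096134752050/1719070799748422591028658176.
As a reduced fraction: E[X] = 282158562068446016022458675/286511799958070431838109696 ≈ 0.98481.
Is E[X] < 1? YES.
Since E[X] < 1, there exists a 6-coloring of K_{4401} with no monochromatic K_9; hence R_6(9) > 4401.

E[X] = 282158562068446016022458675/286511799958070431838109696 ≈ 0.98481; E[X] < 1, so R_6(9) > 4401.


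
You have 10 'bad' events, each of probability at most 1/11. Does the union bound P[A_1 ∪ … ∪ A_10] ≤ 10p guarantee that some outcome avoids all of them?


Union bound: P[∪_{i=1}^{10} A_i] ≤ Σ_i P[A_i] ≤ 10·p = 10·(1/11) = 10/11.
Numerically: 10/11 ≈ 0.909091.
Is 10/11 < 1? YES.
Since P[∪ A_i] ≤ 10/11 < 1, the complement has P[∩ A_i^c] ≥ 1 − 10/11 = 1/11 > 0, so some outcome avoids every A_i.

10·p = 10/11 ≈ 0.909091; existence CERTIFIED by the union bound.


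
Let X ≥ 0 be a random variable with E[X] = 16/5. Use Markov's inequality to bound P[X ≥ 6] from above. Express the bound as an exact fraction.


μ = E[X] = 16/5, a = 6.
Markov: P[X ≥ 6] ≤ μ/a = (16/5)/6 = 8/15.
Numerically: ≈ 0.533333.
(Since a = 6 > μ = 3.200000, the bound 8/15 is < 1 and informative.)

P[X ≥ 6] ≤ 8/15 ≈ 0.533333.


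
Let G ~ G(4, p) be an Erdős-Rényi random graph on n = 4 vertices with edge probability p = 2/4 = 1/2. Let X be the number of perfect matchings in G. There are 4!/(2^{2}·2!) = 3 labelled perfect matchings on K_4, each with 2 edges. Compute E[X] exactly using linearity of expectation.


K_4 has 4!/(2^{2}·2!) = 3 labelled perfect matchings.
For each such perfect matching H, let X_H = 1 if all 2 edges of H are present in G. Then P[X_H = 1] = p^{2} = (1/2)^{2} = 1/4.
Summing the indicators: E[X] = Σ_H E[X_H] = 3 · p^{2} = 3 · 1/4 = 3/4.
Numerically: E[X] ≈ 0.75.

E[X] = 3 · (1/2)^{2} = 3/4 ≈ 0.75.


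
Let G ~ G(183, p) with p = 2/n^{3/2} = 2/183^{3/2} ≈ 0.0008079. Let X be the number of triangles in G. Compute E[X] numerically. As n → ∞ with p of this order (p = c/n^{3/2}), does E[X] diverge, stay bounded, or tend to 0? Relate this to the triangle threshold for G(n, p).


Number of potential triangles: C(183, 3) = 1004731.
Each occurs with probability p³ ≈ (0.0008079)³ ≈ 5.273028e-10.
By linearity: E[X] = C(183, 3)·p³ ≈ 1004731 · 5.273028e-10 ≈ 0.0005.
Since α = 3/2 > 1, p = c/n^{3/2} = o(1/n) is below the triangle threshold p ~ 1/n. Asymptotically E[X] ~ (c³/6)·n^{3(1−α)} = (2³/6)·n^{-1.5} → 0, so by Markov's inequality G has no triangles w.h.p.

E[X] ≈ 0.0005; in regime p = Θ(1/n^{3/2}) E[X] tends to 0 (below the triangle threshold p ~ 1/n).


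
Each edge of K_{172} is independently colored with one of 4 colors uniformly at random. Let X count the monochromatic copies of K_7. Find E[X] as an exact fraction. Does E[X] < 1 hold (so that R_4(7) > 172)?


E[X] = C(172, 7) · 4^{1 − 21} = 780842580024 · 4^{−20} = 780842580024/1099511627776.
As a reduced fraction: E[X] = 97605322503/137438953472 ≈ 0.710172.
Is E[X] < 1? YES.
Since E[X] < 1, there exists a 4-coloring of K_{172} with no monochromatic K_7; hence R_4(7) > 172.

E[X] = 97605322503/137438953472 ≈ 0.710172; E[X] < 1, so R_4(7) > 172.


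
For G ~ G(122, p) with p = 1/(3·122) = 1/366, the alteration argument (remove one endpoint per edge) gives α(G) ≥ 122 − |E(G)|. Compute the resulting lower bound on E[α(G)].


E[|E(G)|] = C(122, 2)·p = 7381 · (1/366) = 121/6.
E[α(G)] ≥ n − E[|E(G)|] = 122 − 121/6 = 611/6.
Numerically: ≈ 101.833333.
(This is only a lower bound; the true E[α(G)] may be larger.)

E[α(G)] ≥ 611/6 ≈ 101.833333.


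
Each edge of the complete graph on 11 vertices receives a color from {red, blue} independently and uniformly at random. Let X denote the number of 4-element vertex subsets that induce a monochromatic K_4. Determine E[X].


Let X = Σ_S X_S over the C(11, 4) = 330 subsets S of size 4, where X_S = 1 if the K_4 on S is monochromatic.
For a fixed S, the K_4 on S has C(4, 2) = 6 edges. P[all 6 edges red] = (1/2)^6, and likewise for blue, so P[monochromatic] = 2·(1/2)^6 = 2^{1 − 6} = 1/32.
By linearity: E[X] = C(11, 4) · 2^{1 − 6} = 330 · 1/32 = 165/16.
Numerically: E[X] ≈ 10.3125.

E[X] = C(11,4)·2^(1−C(4,2)) = 165/16 ≈ 10.3125.


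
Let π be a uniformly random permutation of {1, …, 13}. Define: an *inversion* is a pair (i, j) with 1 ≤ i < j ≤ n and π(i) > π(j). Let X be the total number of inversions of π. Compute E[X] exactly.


Write X = Σ X_I over the C(13, 2) = 78 pairs i < j, with X_I the indicator of one inversion.
There are 78 indicators.
For each fixed pair i < j, the values π(i) and π(j) are two distinct elements of {1, …, 13} in uniformly random order; by symmetry P[π(i) > π(j)] = 1/2.
By linearity: E[X] = 78 · (1/2) = C(13, 2) · (1/2) = 78/2 = 39 ≈ 39.00000.

E[X] = 39 = 39.00000.


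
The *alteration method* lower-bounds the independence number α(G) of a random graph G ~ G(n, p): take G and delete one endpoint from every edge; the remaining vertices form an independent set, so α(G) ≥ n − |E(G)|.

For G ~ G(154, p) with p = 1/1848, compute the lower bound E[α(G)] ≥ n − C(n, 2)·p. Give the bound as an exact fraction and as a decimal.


E[|E(G)|] = C(154, 2)·p = 11781 · (1/1848) = 51/8.
E[α(G)] ≥ n − E[|E(G)|] = 154 − 51/8 = 1181/8.
Numerically: ≈ 147.625000.
(This is only a lower bound; the true E[α(G)] may be larger.)

E[α(G)] ≥ 1181/8 ≈ 147.625000.


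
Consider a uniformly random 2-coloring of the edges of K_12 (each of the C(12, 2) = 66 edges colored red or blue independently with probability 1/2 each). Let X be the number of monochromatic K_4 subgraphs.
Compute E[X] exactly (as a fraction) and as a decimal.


Let X = Σ_S X_S over the C(12, 4) = 495 subsets S of size 4, where X_S = 1 if the K_4 on S is monochromatic.
For a fixed S, the K_4 on S has C(4, 2) = 6 edges. P[all 6 edges red] = (1/2)^6, and likewise for blue, so P[monochromatic] = 2·(1/2)^6 = 2^{1 − 6} = 1/32.
By linearity: E[X] = C(12, 4) · 2^{1 − 6} = 495 · 1/32 = 495/32.
Numerically: E[X] ≈ 15.469.

E[X] = C(12,4)·2^(1−C(4,2)) = 495/32 ≈ 15.469.


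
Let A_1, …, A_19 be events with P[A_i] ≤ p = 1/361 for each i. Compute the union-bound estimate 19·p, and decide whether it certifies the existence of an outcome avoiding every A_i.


Union bound: P[∪_{i=1}^{19} A_i] ≤ Σ_i P[A_i] ≤ 19·p = 19·(1/361) = 1/19.
Numerically: 1/19 ≈ 0.05263.
Is 1/19 < 1? YES.
Since P[∪ A_i] ≤ 1/19 < 1, the complement has P[∩ A_i^c] ≥ 1 − 1/19 = 18/19 > 0, so some outcome avoids every A_i.

19·p = 1/19 ≈ 0.05263; existence CERTIFIED by the union bound.


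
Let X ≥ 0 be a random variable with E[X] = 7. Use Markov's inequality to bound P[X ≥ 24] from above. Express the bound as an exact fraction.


μ = E[X] = 7, a = 24.
Markov: P[X ≥ 24] ≤ μ/a = (7)/24 = 7/24.
Numerically: ≈ 0.2917.
(Since a = 24 > μ = 7.0000, the bound 7/24 is < 1 and informative.)

P[X ≥ 24] ≤ 7/24 ≈ 0.2917.


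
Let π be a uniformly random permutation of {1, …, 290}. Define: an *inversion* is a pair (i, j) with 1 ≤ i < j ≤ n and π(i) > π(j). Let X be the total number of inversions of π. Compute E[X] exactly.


Write X = Σ X_I over the C(290, 2) = 41905 pairs i < j, with X_I the indicator of one inversion.
There are 41905 indicators.
For each fixed pair i < j, the values π(i) and π(j) are two distinct elements of {1, …, 290} in uniformly random order; by symmetry P[π(i) > π(j)] = 1/2.
By linearity: E[X] = 41905 · (1/2) = C(290, 2) · (1/2) = 41905/2 = 41905/2 ≈ 20952.5000.

E[X] = 41905/2 = 20952.5000.


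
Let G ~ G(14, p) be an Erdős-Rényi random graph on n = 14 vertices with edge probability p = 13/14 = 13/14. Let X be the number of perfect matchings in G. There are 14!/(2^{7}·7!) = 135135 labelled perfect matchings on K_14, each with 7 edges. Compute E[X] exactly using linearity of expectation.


K_14 has 14!/(2^{7}·7!) = 135135 labelled perfect matchings.
For each such perfect matching H, let X_H = 1 if all 7 edges of H are present in G. Then P[X_H = 1] = p^{7} = (13/14)^{7} = 62748517/105413504.
Summing the indicators: E[X] = Σ_H E[X_H] = 135135 · p^{7} = 135135 · 62748517/105413504 = 1211360120685/15059072.
Numerically: E[X] ≈ 80441.

E[X] = 135135 · (13/14)^{7} = 1211360120685/15059072 ≈ 80441.


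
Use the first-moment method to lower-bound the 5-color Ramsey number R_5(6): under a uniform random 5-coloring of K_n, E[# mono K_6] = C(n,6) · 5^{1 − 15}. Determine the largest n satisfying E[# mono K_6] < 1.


We need C(n, 6) · 5^{1 − 15} < 1, i.e. C(n, 6) < 5^{15 − 1} = 6103515625.
Check values of n near the boundary:
  n = 124: C(124, 6) = 4465475476; 4465475476 < 6103515625? YES
  n = 125: C(125, 6) = 4690625500; 4690625500 < 6103515625? YES
  n = 126: C(126, 6) = 4925156775; 4925156775 < 6103515625? YES
  n = 127: C(127, 6) = 5169379425; 5169379425 < 6103515625? YES
  n = 128: C(128, 6) = 5423611200; 5423611200 < 6103515625? YES
  n = 129: C(129, 6) = 5688177600; 5688177600 < 6103515625? YES
  n = 130: C(130, 6) = 5963412000; 5963412000 < 6103515625? YES
  n = 131: C(131, 6) = 6249655776; 6249655776 < 6103515625? NO
The largest n with C(n, 6) < 6103515625 is n = 130 (where E[X] = 47707296/48828125 ≈ 0.97705). Hence R_5(6) > 130, i.e. R_5(6) ≥ 131.

Largest n = 130; hence R_5(6) > 130.
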